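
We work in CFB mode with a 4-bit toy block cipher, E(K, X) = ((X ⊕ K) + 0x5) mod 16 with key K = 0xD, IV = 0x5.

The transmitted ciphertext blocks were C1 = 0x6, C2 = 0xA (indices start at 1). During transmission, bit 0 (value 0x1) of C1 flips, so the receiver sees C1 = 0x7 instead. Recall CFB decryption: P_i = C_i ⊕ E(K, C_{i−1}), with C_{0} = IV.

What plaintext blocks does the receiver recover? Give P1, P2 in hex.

P1 = 0xA, P2 = 0x5

Only C1 changed, to 0x7. In CFB, a change in C_i flips the same bit in P_i and garbles P_{i+1}. Decrypting the received ciphertext:
P1: E(K, 0x5) = 0xD; 0x7 ⊕ 0xD = 0xA.
P2: E(K, 0x7) = 0xF; 0xA ⊕ 0xF = 0x5.
Blocks that differ from the original plaintext: P1, P2.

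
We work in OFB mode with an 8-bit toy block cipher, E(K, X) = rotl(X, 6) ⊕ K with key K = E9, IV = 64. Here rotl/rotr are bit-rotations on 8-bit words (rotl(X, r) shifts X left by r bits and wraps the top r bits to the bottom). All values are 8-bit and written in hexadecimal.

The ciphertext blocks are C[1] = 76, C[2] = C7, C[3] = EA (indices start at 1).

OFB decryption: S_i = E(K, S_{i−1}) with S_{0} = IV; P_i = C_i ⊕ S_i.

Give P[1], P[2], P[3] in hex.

P[1] = 86, P[2] = 12, P[3] = 76

P[1]: S = E(K, 64) = F0; 76 ⊕ F0 = 86.
P[2]: S = E(K, F0) = D5; C7 ⊕ D5 = 12.
P[3]: S = E(K, D5) = 9C; EA ⊕ 9C = 76.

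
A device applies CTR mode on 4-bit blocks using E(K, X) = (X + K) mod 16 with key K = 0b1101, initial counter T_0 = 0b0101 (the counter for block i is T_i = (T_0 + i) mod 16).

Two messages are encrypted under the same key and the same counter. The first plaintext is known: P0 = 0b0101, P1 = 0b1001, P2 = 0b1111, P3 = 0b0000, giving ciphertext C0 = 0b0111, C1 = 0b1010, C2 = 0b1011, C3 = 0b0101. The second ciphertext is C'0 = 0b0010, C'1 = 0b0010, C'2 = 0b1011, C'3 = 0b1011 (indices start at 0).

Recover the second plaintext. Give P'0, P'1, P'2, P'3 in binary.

P'0 = 0b0000, P'1 = 0b0001, P'2 = 0b1111, P'3 = 0b1110

In CTR with a reused counter, both messages share the same keystream S_i, so C_i ⊕ C'_i = P_i ⊕ P'_i and thus P'_i = P_i ⊕ C_i ⊕ C'_i.
P'0: 0b0101 ⊕ 0b0111 ⊕ 0b0010 = 0b0000.
P'1: 0b1001 ⊕ 0b1010 ⊕ 0b0010 = 0b0001.
P'2: 0b1111 ⊕ 0b1011 ⊕ 0b1011 = 0b1111.
P'3: 0b0000 ⊕ 0b0101 ⊕ 0b1011 = 0b1110.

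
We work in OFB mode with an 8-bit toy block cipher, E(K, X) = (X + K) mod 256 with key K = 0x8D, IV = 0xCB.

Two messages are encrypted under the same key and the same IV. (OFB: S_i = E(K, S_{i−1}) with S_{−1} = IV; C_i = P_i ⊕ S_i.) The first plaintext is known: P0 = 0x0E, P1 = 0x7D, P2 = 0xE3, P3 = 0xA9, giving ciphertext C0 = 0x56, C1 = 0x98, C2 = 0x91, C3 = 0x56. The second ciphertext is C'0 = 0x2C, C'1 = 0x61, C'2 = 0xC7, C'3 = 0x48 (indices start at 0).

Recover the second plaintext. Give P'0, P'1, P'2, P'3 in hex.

P'0 = 0x74, P'1 = 0x84, P'2 = 0xB5, P'3 = 0xB7

In OFB with a reused IV, both messages share the same keystream S_i, so C_i ⊕ C'_i = P_i ⊕ P'_i and thus P'_i = P_i ⊕ C_i ⊕ C'_i.
P'0: 0x0E ⊕ 0x56 ⊕ 0x2C = 0x74.
P'1: 0x7D ⊕ 0x98 ⊕ 0x61 = 0x84.
P'2: 0xE3 ⊕ 0x91 ⊕ 0xC7 = 0xB5.
P'3: 0xA9 ⊕ 0x56 ⊕ 0x48 = 0xB7.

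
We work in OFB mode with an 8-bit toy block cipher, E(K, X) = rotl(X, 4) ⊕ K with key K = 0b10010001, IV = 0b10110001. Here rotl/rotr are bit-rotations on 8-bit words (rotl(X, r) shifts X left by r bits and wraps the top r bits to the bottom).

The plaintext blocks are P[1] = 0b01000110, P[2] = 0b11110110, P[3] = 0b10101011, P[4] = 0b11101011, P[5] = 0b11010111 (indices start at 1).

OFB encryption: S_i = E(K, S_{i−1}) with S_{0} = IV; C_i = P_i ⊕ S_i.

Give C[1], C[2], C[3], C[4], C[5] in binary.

C[1]: S = E(K, 0b10110001) = 0b10001010; 0b01000110 ⊕ 0b10001010 = 0b11001100.
C[2]: S = E(K, 0b10001010) = 0b00111001; 0b11110110 ⊕ 0b00111001 = 0b11001111.
C[3]: S = E(K, 0b00111001) = 0b00000010; 0b10101011 ⊕ 0b00000010 = 0b10101001.
C[4]: S = E(K, 0b00000010) = 0b10110001; 0b11101011 ⊕ 0b10110001 = 0b01011010.
C[5]: S = E(K, 0b10110001) = 0b10001010; 0b11010111 ⊕ 0b10001010 = 0b01011101.

C[1] = 0b11001100, C[2] = 0b11001111, C[3] = 0b10101001, C[4] = 0b01011010, C[5] = 0b01011101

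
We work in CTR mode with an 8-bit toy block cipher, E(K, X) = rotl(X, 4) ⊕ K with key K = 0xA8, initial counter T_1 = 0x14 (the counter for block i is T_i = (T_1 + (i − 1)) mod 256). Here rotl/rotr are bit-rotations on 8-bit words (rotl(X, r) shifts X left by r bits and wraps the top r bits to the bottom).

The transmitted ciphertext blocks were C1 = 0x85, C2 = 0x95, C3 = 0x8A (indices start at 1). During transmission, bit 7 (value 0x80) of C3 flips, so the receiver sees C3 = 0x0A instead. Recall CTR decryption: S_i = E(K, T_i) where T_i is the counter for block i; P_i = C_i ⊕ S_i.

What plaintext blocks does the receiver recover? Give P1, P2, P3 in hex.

Only C3 changed, to 0x0A. In CTR, a change in C_i flips the same bit in P_i only; the keystream is unaffected. Decrypting the received ciphertext:
P1: T = 0x14, S = E(K, T) = 0xE9; 0x85 ⊕ 0xE9 = 0x6C.
P2: T = 0x15, S = E(K, T) = 0xF9; 0x95 ⊕ 0xF9 = 0x6C.
P3: T = 0x16, S = E(K, T) = 0xC9; 0x0A ⊕ 0xC9 = 0xC3.
Blocks that differ from the original plaintext: P3.

P1 = 0x6C, P2 = 0x6C, P3 = 0xC3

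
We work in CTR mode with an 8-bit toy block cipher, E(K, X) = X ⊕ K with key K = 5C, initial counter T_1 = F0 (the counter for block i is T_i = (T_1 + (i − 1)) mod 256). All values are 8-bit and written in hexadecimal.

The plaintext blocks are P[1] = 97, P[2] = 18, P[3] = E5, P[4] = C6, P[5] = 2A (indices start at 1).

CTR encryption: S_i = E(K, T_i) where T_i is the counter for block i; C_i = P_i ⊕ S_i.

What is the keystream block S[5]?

A8

C[1]: T = F0, S = E(K, T) = AC; 97 ⊕ AC = 3B.
C[2]: T = F1, S = E(K, T) = AD; 18 ⊕ AD = B5.
C[3]: T = F2, S = E(K, T) = AE; E5 ⊕ AE = 4B.
C[4]: T = F3, S = E(K, T) = AF; C6 ⊕ AF = 69.
C[5]: T = F4, S = E(K, T) = A8; 2A ⊕ A8 = 82.
So S[5] = A8.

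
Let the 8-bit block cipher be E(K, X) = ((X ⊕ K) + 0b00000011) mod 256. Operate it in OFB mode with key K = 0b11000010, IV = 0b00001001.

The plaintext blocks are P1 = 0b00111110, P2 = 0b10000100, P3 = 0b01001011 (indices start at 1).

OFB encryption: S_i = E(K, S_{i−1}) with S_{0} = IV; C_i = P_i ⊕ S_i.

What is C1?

C1: S = E(K, 0b00001001) = 0b11001110; 0b00111110 ⊕ 0b11001110 = 0b11110000.

C1 = 0b11110000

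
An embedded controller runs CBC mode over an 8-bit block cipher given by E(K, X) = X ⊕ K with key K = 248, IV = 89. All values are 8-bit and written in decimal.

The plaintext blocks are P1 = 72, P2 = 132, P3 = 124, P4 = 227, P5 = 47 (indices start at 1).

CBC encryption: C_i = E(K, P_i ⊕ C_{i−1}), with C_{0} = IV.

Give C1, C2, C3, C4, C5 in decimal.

C1 = 233, C2 = 149, C3 = 17, C4 = 10, C5 = 221

C1: P1 ⊕ 89 = 17; E(K, 17) = 233.
C2: P2 ⊕ 233 = 109; E(K, 109) = 149.
C3: P3 ⊕ 149 = 233; E(K, 233) = 17.
C4: P4 ⊕ 17 = 242; E(K, 242) = 10.
C5: P5 ⊕ 10 = 37; E(K, 37) = 221.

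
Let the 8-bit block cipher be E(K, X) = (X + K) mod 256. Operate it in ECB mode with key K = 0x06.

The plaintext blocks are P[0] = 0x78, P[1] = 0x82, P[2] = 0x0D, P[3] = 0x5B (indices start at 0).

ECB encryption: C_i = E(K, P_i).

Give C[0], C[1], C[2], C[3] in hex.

C[0]: E(K, 0x78) = 0x7E.
C[1]: E(K, 0x82) = 0x88.
C[2]: E(K, 0x0D) = 0x13.
C[3]: E(K, 0x5B) = 0x61.

C[0] = 0x7E, C[1] = 0x88, C[2] = 0x13, C[3] = 0x61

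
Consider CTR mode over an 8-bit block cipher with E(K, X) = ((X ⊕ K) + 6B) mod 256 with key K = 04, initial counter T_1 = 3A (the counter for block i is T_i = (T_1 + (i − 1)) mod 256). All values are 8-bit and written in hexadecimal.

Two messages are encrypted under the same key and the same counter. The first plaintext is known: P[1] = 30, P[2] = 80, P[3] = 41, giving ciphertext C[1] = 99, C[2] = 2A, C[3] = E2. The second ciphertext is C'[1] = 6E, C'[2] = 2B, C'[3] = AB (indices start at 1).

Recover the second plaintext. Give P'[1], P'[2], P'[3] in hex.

P'[1] = C7, P'[2] = 81, P'[3] = 08

In CTR with a reused counter, both messages share the same keystream S_i, so C_i ⊕ C'_i = P_i ⊕ P'_i and thus P'_i = P_i ⊕ C_i ⊕ C'_i.
P'[1]: 30 ⊕ 99 ⊕ 6E = C7.
P'[2]: 80 ⊕ 2A ⊕ 2B = 81.
P'[3]: 41 ⊕ E2 ⊕ AB = 08.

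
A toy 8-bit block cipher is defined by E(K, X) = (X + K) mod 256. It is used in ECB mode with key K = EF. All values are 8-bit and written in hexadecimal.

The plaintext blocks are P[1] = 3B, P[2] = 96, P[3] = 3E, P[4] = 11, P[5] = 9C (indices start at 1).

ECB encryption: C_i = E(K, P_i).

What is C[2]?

C[2]: E(K, 96) = 85.

C[2] = 85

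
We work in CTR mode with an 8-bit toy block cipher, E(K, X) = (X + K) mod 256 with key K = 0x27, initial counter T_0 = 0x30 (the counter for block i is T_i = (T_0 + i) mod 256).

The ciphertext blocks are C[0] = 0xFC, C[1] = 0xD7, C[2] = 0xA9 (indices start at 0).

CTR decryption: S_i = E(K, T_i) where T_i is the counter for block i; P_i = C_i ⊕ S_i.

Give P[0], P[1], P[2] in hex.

P[0]: T = 0x30, S = E(K, T) = 0x57; 0xFC ⊕ 0x57 = 0xAB.
P[1]: T = 0x31, S = E(K, T) = 0x58; 0xD7 ⊕ 0x58 = 0x8F.
P[2]: T = 0x32, S = E(K, T) = 0x59; 0xA9 ⊕ 0x59 = 0xF0.

P[0] = 0xAB, P[1] = 0x8F, P[2] = 0xF0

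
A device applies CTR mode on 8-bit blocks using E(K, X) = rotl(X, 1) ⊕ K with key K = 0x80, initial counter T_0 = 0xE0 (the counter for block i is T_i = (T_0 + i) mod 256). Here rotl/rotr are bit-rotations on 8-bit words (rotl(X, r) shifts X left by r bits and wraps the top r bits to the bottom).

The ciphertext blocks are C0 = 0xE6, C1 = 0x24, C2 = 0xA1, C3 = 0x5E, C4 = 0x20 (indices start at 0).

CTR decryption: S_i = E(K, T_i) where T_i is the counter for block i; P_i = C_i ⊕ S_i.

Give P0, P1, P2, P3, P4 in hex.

P0: T = 0xE0, S = E(K, T) = 0x41; 0xE6 ⊕ 0x41 = 0xA7.
P1: T = 0xE1, S = E(K, T) = 0x43; 0x24 ⊕ 0x43 = 0x67.
P2: T = 0xE2, S = E(K, T) = 0x45; 0xA1 ⊕ 0x45 = 0xE4.
P3: T = 0xE3, S = E(K, T) = 0x47; 0x5E ⊕ 0x47 = 0x19.
P4: T = 0xE4, S = E(K, T) = 0x49; 0x20 ⊕ 0x49 = 0x69.

P0 = 0xA7, P1 = 0x67, P2 = 0xE4, P3 = 0x19, P4 = 0x69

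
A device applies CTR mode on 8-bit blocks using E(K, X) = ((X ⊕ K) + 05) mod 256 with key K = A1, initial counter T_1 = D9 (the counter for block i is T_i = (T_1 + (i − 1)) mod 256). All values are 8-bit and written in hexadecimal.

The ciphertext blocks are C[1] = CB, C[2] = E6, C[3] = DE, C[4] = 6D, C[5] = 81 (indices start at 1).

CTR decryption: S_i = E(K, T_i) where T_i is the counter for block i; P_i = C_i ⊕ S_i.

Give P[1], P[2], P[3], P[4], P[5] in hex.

P[1]: T = D9, S = E(K, T) = 7D; CB ⊕ 7D = B6.
P[2]: T = DA, S = E(K, T) = 80; E6 ⊕ 80 = 66.
P[3]: T = DB, S = E(K, T) = 7F; DE ⊕ 7F = A1.
P[4]: T = DC, S = E(K, T) = 82; 6D ⊕ 82 = EF.
P[5]: T = DD, S = E(K, T) = 81; 81 ⊕ 81 = 00.

P[1] = B6, P[2] = 66, P[3] = A1, P[4] = EF, P[5] = 00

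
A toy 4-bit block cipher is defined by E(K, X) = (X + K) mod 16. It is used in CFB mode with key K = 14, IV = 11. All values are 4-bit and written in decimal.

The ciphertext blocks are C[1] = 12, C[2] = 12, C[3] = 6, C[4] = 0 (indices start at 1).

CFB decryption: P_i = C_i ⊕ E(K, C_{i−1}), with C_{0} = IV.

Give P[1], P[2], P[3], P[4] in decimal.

P[1]: E(K, 11) = 9; 12 ⊕ 9 = 5.
P[2]: E(K, 12) = 10; 12 ⊕ 10 = 6.
P[3]: E(K, 12) = 10; 6 ⊕ 10 = 12.
P[4]: E(K, 6) = 4; 0 ⊕ 4 = 4.

P[1] = 5, P[2] = 6, P[3] = 12, P[4] = 4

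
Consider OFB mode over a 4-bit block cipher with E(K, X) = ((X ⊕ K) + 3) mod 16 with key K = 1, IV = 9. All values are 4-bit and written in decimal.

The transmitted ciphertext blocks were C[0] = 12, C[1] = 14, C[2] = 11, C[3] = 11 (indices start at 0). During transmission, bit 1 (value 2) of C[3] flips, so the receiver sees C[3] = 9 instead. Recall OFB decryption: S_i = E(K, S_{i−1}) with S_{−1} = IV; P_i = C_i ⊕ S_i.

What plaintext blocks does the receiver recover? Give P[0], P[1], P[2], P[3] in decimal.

P[0] = 7, P[1] = 3, P[2] = 4, P[3] = 8

Only C[3] changed, to 9. In OFB, a change in C_i flips the same bit in P_i only; the keystream is unaffected. Decrypting the received ciphertext:
P[0]: S = E(K, 9) = 11; 12 ⊕ 11 = 7.
P[1]: S = E(K, 11) = 13; 14 ⊕ 13 = 3.
P[2]: S = E(K, 13) = 15; 11 ⊕ 15 = 4.
P[3]: S = E(K, 15) = 1; 9 ⊕ 1 = 8.
Blocks that differ from the original plaintext: P[3].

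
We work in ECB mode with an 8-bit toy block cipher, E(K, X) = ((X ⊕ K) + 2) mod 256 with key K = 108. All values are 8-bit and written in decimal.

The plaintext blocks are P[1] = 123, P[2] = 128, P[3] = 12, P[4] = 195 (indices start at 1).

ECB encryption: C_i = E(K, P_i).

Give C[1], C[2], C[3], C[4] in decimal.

C[1] = 25, C[2] = 238, C[3] = 98, C[4] = 177

C[1]: E(K, 123) = 25.
C[2]: E(K, 128) = 238.
C[3]: E(K, 12) = 98.
C[4]: E(K, 195) = 177.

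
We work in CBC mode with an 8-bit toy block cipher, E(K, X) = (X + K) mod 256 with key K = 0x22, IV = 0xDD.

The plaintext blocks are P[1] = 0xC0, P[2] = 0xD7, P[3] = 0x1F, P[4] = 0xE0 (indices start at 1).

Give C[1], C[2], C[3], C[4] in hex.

CBC encryption: C_i = E(K, P_i ⊕ C_{i−1}), with C_{0} = IV.
C[1]: P[1] ⊕ 0xDD = 0x1D; E(K, 0x1D) = 0x3F.
C[2]: P[2] ⊕ 0x3F = 0xE8; E(K, 0xE8) = 0x0A.
C[3]: P[3] ⊕ 0x0A = 0x15; E(K, 0x15) = 0x37.
C[4]: P[4] ⊕ 0x37 = 0xD7; E(K, 0xD7) = 0xF9.

C[1] = 0x3F, C[2] = 0x0A, C[3] = 0x37, C[4] = 0xF9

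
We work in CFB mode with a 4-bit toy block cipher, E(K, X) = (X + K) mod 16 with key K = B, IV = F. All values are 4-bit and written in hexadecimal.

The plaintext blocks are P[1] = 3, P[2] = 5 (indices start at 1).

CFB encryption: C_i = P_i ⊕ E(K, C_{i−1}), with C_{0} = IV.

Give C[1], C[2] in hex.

C[1] = 9, C[2] = 1

C[1]: E(K, F) = A; 3 ⊕ A = 9.
C[2]: E(K, 9) = 4; 5 ⊕ 4 = 1.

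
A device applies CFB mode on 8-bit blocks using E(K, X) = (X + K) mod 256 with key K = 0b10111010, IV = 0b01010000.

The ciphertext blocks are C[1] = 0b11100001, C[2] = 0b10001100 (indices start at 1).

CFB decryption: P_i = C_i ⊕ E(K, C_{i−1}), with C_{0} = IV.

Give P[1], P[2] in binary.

P[1]: E(K, 0b01010000) = 0b00001010; 0b11100001 ⊕ 0b00001010 = 0b11101011.
P[2]: E(K, 0b11100001) = 0b10011011; 0b10001100 ⊕ 0b10011011 = 0b00010111.

P[1] = 0b11101011, P[2] = 0b00010111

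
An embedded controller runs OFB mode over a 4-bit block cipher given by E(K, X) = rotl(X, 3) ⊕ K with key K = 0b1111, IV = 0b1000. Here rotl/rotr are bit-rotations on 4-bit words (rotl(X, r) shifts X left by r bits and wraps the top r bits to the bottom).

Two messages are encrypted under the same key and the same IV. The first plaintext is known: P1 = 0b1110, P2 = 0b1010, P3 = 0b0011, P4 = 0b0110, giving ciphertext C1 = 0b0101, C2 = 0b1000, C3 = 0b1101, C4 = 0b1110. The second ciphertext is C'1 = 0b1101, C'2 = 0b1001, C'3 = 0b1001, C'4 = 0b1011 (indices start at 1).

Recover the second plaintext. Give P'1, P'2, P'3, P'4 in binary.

P'1 = 0b0110, P'2 = 0b1011, P'3 = 0b0111, P'4 = 0b0011

In OFB with a reused IV, both messages share the same keystream S_i, so C_i ⊕ C'_i = P_i ⊕ P'_i and thus P'_i = P_i ⊕ C_i ⊕ C'_i.
P'1: 0b1110 ⊕ 0b0101 ⊕ 0b1101 = 0b0110.
P'2: 0b1010 ⊕ 0b1000 ⊕ 0b1001 = 0b1011.
P'3: 0b0011 ⊕ 0b1101 ⊕ 0b1001 = 0b0111.
P'4: 0b0110 ⊕ 0b1110 ⊕ 0b1011 = 0b0011.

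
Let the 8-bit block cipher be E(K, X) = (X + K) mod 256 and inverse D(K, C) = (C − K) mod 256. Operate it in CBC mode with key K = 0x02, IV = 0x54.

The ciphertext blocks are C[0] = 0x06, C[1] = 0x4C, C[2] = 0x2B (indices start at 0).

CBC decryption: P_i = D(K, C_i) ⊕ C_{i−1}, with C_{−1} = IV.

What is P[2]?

P[2] = 0x65

P[2]: D(K, 0x2B) = 0x29; 0x29 ⊕ 0x4C = 0x65.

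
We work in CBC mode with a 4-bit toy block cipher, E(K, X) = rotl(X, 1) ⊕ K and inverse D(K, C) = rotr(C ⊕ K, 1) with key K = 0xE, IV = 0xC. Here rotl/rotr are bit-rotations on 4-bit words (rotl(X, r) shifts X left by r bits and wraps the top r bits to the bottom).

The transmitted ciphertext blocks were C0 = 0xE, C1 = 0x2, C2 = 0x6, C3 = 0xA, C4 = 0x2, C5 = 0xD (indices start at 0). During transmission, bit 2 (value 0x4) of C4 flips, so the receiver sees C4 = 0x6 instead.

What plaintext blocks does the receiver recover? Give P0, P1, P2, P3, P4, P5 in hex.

P0 = 0xC, P1 = 0x8, P2 = 0x6, P3 = 0x4, P4 = 0xE, P5 = 0xF

CBC decryption: P_i = D(K, C_i) ⊕ C_{i−1}, with C_{−1} = IV.
Only C4 changed, to 0x6. In CBC, a change in C_i garbles P_i and flips the same bit in P_{i+1}. Decrypting the received ciphertext:
P0: D(K, 0xE) = 0x0; 0x0 ⊕ 0xC = 0xC.
P1: D(K, 0x2) = 0x6; 0x6 ⊕ 0xE = 0x8.
P2: D(K, 0x6) = 0x4; 0x4 ⊕ 0x2 = 0x6.
P3: D(K, 0xA) = 0x2; 0x2 ⊕ 0x6 = 0x4.
P4: D(K, 0x6) = 0x4; 0x4 ⊕ 0xA = 0xE.
P5: D(K, 0xD) = 0x9; 0x9 ⊕ 0x6 = 0xF.
Blocks that differ from the original plaintext: P4, P5.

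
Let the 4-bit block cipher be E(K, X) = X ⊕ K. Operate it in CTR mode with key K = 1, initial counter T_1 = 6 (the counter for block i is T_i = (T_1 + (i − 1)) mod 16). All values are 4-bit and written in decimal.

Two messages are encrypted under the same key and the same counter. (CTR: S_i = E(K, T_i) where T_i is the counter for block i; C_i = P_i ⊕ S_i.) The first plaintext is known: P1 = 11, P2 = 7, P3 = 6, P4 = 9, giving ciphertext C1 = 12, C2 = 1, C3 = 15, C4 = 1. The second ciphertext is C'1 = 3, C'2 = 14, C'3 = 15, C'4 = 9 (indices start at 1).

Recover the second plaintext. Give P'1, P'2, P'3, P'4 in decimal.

P'1 = 4, P'2 = 8, P'3 = 6, P'4 = 1

In CTR with a reused counter, both messages share the same keystream S_i, so C_i ⊕ C'_i = P_i ⊕ P'_i and thus P'_i = P_i ⊕ C_i ⊕ C'_i.
P'1: 11 ⊕ 12 ⊕ 3 = 4.
P'2: 7 ⊕ 1 ⊕ 14 = 8.
P'3: 6 ⊕ 15 ⊕ 15 = 6.
P'4: 9 ⊕ 1 ⊕ 9 = 1.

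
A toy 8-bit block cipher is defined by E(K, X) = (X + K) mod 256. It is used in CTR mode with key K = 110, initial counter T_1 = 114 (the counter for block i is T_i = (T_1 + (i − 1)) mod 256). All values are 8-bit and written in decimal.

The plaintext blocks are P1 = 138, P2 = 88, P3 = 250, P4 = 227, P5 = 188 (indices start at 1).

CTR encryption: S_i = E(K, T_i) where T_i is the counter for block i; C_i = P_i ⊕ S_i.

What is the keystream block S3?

226

C1: T = 114, S = E(K, T) = 224; 138 ⊕ 224 = 106.
C2: T = 115, S = E(K, T) = 225; 88 ⊕ 225 = 185.
C3: T = 116, S = E(K, T) = 226; 250 ⊕ 226 = 24.
So S3 = 226.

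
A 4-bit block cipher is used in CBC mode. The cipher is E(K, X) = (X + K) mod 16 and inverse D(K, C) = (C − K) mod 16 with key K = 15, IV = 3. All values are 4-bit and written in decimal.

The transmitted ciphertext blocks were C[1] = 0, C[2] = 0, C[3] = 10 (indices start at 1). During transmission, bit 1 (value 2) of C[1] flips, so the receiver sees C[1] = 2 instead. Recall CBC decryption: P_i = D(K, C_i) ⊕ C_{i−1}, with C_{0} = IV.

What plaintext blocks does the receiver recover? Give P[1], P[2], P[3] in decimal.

P[1] = 0, P[2] = 3, P[3] = 11

Only C[1] changed, to 2. In CBC, a change in C_i garbles P_i and flips the same bit in P_{i+1}. Decrypting the received ciphertext:
P[1]: D(K, 2) = 3; 3 ⊕ 3 = 0.
P[2]: D(K, 0) = 1; 1 ⊕ 2 = 3.
P[3]: D(K, 10) = 11; 11 ⊕ 0 = 11.
Blocks that differ from the original plaintext: P[1], P[2].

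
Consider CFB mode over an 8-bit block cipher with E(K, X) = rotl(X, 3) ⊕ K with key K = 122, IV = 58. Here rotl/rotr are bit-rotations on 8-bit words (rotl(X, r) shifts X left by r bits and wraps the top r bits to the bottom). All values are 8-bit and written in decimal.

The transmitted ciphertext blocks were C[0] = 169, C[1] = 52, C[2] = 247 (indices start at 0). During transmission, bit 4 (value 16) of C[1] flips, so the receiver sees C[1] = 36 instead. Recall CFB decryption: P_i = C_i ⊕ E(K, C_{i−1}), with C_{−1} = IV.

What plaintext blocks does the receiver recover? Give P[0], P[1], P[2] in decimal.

Only C[1] changed, to 36. In CFB, a change in C_i flips the same bit in P_i and garbles P_{i+1}. Decrypting the received ciphertext:
P[0]: E(K, 58) = 171; 169 ⊕ 171 = 2.
P[1]: E(K, 169) = 55; 36 ⊕ 55 = 19.
P[2]: E(K, 36) = 91; 247 ⊕ 91 = 172.
Blocks that differ from the original plaintext: P[1], P[2].

P[0] = 2, P[1] = 19, P[2] = 172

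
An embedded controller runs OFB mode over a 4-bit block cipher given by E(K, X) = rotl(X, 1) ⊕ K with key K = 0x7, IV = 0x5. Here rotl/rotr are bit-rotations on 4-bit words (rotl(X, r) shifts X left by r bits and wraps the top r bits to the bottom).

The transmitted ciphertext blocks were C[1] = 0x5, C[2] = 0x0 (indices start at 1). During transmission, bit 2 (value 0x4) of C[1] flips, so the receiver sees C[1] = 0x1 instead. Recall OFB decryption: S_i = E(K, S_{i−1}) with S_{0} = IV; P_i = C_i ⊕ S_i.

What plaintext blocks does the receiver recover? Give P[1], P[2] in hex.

P[1] = 0xC, P[2] = 0xC

Only C[1] changed, to 0x1. In OFB, a change in C_i flips the same bit in P_i only; the keystream is unaffected. Decrypting the received ciphertext:
P[1]: S = E(K, 0x5) = 0xD; 0x1 ⊕ 0xD = 0xC.
P[2]: S = E(K, 0xD) = 0xC; 0x0 ⊕ 0xC = 0xC.
Blocks that differ from the original plaintext: P[1].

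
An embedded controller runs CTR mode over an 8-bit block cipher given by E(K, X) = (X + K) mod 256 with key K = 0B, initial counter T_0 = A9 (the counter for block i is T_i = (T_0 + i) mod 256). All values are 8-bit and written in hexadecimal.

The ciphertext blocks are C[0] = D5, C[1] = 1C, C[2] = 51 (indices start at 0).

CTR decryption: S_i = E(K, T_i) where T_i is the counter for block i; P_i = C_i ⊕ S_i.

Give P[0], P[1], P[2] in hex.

P[0]: T = A9, S = E(K, T) = B4; D5 ⊕ B4 = 61.
P[1]: T = AA, S = E(K, T) = B5; 1C ⊕ B5 = A9.
P[2]: T = AB, S = E(K, T) = B6; 51 ⊕ B6 = E7.

P[0] = 61, P[1] = A9, P[2] = E7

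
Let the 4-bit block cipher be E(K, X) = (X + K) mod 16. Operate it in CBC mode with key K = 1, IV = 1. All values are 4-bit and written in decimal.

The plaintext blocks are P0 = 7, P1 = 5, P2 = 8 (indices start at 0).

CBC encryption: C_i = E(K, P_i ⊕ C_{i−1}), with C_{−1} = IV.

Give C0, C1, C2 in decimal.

C0 = 7, C1 = 3, C2 = 12

C0: P0 ⊕ 1 = 6; E(K, 6) = 7.
C1: P1 ⊕ 7 = 2; E(K, 2) = 3.
C2: P2 ⊕ 3 = 11; E(K, 11) = 12.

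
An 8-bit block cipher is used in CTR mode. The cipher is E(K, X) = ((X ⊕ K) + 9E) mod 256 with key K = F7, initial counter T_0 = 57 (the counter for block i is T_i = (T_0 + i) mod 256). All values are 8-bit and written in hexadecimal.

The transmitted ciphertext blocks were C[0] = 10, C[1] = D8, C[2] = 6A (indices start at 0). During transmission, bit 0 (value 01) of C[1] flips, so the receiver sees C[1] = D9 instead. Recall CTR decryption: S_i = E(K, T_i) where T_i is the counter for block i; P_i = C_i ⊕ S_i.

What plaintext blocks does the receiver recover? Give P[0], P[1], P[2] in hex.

P[0] = 2E, P[1] = 94, P[2] = 26

Only C[1] changed, to D9. In CTR, a change in C_i flips the same bit in P_i only; the keystream is unaffected. Decrypting the received ciphertext:
P[0]: T = 57, S = E(K, T) = 3E; 10 ⊕ 3E = 2E.
P[1]: T = 58, S = E(K, T) = 4D; D9 ⊕ 4D = 94.
P[2]: T = 59, S = E(K, T) = 4C; 6A ⊕ 4C = 26.
Blocks that differ from the original plaintext: P[1].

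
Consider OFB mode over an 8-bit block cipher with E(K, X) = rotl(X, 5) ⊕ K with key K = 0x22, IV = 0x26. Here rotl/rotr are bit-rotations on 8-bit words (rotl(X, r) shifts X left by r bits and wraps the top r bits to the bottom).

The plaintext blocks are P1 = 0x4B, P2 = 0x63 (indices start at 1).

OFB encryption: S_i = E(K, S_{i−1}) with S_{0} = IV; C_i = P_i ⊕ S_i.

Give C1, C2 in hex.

C1 = 0xAD, C2 = 0x9D

C1: S = E(K, 0x26) = 0xE6; 0x4B ⊕ 0xE6 = 0xAD.
C2: S = E(K, 0xE6) = 0xFE; 0x63 ⊕ 0xFE = 0x9D.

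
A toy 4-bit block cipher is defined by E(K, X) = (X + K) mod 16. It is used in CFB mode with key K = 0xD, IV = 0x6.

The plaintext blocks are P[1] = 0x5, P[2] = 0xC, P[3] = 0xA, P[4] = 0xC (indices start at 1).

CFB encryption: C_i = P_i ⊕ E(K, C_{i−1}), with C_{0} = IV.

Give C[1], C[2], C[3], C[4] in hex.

C[1]: E(K, 0x6) = 0x3; 0x5 ⊕ 0x3 = 0x6.
C[2]: E(K, 0x6) = 0x3; 0xC ⊕ 0x3 = 0xF.
C[3]: E(K, 0xF) = 0xC; 0xA ⊕ 0xC = 0x6.
C[4]: E(K, 0x6) = 0x3; 0xC ⊕ 0x3 = 0xF.

C[1] = 0x6, C[2] = 0xF, C[3] = 0x6, C[4] = 0xF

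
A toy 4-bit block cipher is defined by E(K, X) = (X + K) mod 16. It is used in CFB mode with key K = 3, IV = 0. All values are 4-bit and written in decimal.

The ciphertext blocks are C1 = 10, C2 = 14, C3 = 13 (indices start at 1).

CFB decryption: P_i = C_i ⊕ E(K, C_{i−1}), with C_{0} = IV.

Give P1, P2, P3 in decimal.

P1: E(K, 0) = 3; 10 ⊕ 3 = 9.
P2: E(K, 10) = 13; 14 ⊕ 13 = 3.
P3: E(K, 14) = 1; 13 ⊕ 1 = 12.

P1 = 9, P2 = 3, P3 = 12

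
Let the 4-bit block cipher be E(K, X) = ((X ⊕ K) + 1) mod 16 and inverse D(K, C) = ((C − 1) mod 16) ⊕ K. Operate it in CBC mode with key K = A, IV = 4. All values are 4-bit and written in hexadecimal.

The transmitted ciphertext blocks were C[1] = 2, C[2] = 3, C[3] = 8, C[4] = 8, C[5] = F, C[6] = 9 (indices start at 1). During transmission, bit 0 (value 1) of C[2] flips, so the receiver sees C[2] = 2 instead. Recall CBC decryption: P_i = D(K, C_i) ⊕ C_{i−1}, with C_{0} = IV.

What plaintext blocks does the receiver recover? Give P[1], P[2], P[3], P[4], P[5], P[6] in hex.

P[1] = F, P[2] = 9, P[3] = F, P[4] = 5, P[5] = C, P[6] = D

Only C[2] changed, to 2. In CBC, a change in C_i garbles P_i and flips the same bit in P_{i+1}. Decrypting the received ciphertext:
P[1]: D(K, 2) = B; B ⊕ 4 = F.
P[2]: D(K, 2) = B; B ⊕ 2 = 9.
P[3]: D(K, 8) = D; D ⊕ 2 = F.
P[4]: D(K, 8) = D; D ⊕ 8 = 5.
P[5]: D(K, F) = 4; 4 ⊕ 8 = C.
P[6]: D(K, 9) = 2; 2 ⊕ F = D.
Blocks that differ from the original plaintext: P[2], P[3].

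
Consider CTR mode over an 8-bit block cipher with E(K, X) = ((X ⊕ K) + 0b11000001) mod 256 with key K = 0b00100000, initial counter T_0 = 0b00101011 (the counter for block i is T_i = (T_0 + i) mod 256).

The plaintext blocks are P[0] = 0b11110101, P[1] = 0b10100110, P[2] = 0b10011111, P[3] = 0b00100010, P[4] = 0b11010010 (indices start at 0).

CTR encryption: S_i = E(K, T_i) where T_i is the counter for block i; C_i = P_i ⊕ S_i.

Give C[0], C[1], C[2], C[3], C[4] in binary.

C[0] = 0b00111001, C[1] = 0b01101011, C[2] = 0b01010001, C[3] = 0b11101101, C[4] = 0b00000010

C[0]: T = 0b00101011, S = E(K, T) = 0b11001100; 0b11110101 ⊕ 0b11001100 = 0b00111001.
C[1]: T = 0b00101100, S = E(K, T) = 0b11001101; 0b10100110 ⊕ 0b11001101 = 0b01101011.
C[2]: T = 0b00101101, S = E(K, T) = 0b11001110; 0b10011111 ⊕ 0b11001110 = 0b01010001.
C[3]: T = 0b00101110, S = E(K, T) = 0b11001111; 0b00100010 ⊕ 0b11001111 = 0b11101101.
C[4]: T = 0b00101111, S = E(K, T) = 0b11010000; 0b11010010 ⊕ 0b11010000 = 0b00000010.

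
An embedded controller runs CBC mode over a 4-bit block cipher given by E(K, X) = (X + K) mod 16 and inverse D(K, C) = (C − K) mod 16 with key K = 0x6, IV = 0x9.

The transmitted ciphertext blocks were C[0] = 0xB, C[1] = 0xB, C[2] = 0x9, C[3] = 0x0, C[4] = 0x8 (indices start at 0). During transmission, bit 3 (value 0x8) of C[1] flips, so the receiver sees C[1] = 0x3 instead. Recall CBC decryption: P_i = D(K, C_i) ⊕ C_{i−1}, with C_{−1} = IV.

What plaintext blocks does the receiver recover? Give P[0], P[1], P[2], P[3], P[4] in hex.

Only C[1] changed, to 0x3. In CBC, a change in C_i garbles P_i and flips the same bit in P_{i+1}. Decrypting the received ciphertext:
P[0]: D(K, 0xB) = 0x5; 0x5 ⊕ 0x9 = 0xC.
P[1]: D(K, 0x3) = 0xD; 0xD ⊕ 0xB = 0x6.
P[2]: D(K, 0x9) = 0x3; 0x3 ⊕ 0x3 = 0x0.
P[3]: D(K, 0x0) = 0xA; 0xA ⊕ 0x9 = 0x3.
P[4]: D(K, 0x8) = 0x2; 0x2 ⊕ 0x0 = 0x2.
Blocks that differ from the original plaintext: P[1], P[2].

P[0] = 0xC, P[1] = 0x6, P[2] = 0x0, P[3] = 0x3, P[4] = 0x2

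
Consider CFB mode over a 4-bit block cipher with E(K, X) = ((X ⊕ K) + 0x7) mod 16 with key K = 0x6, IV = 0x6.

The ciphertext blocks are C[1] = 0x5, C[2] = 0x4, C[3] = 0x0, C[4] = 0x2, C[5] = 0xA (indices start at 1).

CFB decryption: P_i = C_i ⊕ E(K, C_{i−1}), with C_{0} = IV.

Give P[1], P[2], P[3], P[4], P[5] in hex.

P[1] = 0x2, P[2] = 0xE, P[3] = 0x9, P[4] = 0xF, P[5] = 0x1

P[1]: E(K, 0x6) = 0x7; 0x5 ⊕ 0x7 = 0x2.
P[2]: E(K, 0x5) = 0xA; 0x4 ⊕ 0xA = 0xE.
P[3]: E(K, 0x4) = 0x9; 0x0 ⊕ 0x9 = 0x9.
P[4]: E(K, 0x0) = 0xD; 0x2 ⊕ 0xD = 0xF.
P[5]: E(K, 0x2) = 0xB; 0xA ⊕ 0xB = 0x1.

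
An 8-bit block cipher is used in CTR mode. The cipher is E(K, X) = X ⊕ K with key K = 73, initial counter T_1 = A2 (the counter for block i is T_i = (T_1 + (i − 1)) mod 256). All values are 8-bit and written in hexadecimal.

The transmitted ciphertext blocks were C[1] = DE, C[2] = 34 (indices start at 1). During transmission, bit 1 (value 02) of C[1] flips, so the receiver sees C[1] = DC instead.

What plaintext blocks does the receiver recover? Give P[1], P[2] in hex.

CTR decryption: S_i = E(K, T_i) where T_i is the counter for block i; P_i = C_i ⊕ S_i.
Only C[1] changed, to DC. In CTR, a change in C_i flips the same bit in P_i only; the keystream is unaffected. Decrypting the received ciphertext:
P[1]: T = A2, S = E(K, T) = D1; DC ⊕ D1 = 0D.
P[2]: T = A3, S = E(K, T) = D0; 34 ⊕ D0 = E4.
Blocks that differ from the original plaintext: P[1].

P[1] = 0D, P[2] = E4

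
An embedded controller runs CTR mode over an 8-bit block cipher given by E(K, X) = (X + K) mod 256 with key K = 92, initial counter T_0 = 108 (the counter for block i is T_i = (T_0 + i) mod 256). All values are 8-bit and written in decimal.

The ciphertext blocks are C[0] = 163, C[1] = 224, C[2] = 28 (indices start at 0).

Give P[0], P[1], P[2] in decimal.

P[0] = 107, P[1] = 41, P[2] = 214

CTR decryption: S_i = E(K, T_i) where T_i is the counter for block i; P_i = C_i ⊕ S_i.
P[0]: T = 108, S = E(K, T) = 200; 163 ⊕ 200 = 107.
P[1]: T = 109, S = E(K, T) = 201; 224 ⊕ 201 = 41.
P[2]: T = 110, S = E(K, T) = 202; 28 ⊕ 202 = 214.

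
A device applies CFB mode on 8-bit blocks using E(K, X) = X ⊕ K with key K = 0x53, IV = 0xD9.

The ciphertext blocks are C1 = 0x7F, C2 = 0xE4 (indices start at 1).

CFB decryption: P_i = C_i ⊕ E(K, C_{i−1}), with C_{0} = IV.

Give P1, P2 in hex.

P1 = 0xF5, P2 = 0xC8

P1: E(K, 0xD9) = 0x8A; 0x7F ⊕ 0x8A = 0xF5.
P2: E(K, 0x7F) = 0x2C; 0xE4 ⊕ 0x2C = 0xC8.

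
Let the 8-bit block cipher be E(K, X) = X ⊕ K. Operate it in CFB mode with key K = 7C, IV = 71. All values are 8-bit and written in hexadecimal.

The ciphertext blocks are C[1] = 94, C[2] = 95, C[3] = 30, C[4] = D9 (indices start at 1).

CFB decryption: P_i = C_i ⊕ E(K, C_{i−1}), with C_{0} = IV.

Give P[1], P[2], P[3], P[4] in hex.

P[1]: E(K, 71) = 0D; 94 ⊕ 0D = 99.
P[2]: E(K, 94) = E8; 95 ⊕ E8 = 7D.
P[3]: E(K, 95) = E9; 30 ⊕ E9 = D9.
P[4]: E(K, 30) = 4C; D9 ⊕ 4C = 95.

P[1] = 99, P[2] = 7D, P[3] = D9, P[4] = 95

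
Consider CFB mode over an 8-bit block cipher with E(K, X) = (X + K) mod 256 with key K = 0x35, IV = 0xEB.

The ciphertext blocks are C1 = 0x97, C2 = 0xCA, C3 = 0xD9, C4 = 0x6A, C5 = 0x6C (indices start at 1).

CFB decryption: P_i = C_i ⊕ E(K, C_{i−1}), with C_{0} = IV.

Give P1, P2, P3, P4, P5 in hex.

P1 = 0xB7, P2 = 0x06, P3 = 0x26, P4 = 0x64, P5 = 0xF3

P1: E(K, 0xEB) = 0x20; 0x97 ⊕ 0x20 = 0xB7.
P2: E(K, 0x97) = 0xCC; 0xCA ⊕ 0xCC = 0x06.
P3: E(K, 0xCA) = 0xFF; 0xD9 ⊕ 0xFF = 0x26.
P4: E(K, 0xD9) = 0x0E; 0x6A ⊕ 0x0E = 0x64.
P5: E(K, 0x6A) = 0x9F; 0x6C ⊕ 0x9F = 0xF3.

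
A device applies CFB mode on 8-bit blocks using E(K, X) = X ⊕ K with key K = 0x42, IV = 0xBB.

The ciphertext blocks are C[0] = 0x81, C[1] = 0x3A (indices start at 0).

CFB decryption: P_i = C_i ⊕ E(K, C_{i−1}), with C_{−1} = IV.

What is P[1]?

P[1] = 0xF9

P[1]: E(K, 0x81) = 0xC3; 0x3A ⊕ 0xC3 = 0xF9.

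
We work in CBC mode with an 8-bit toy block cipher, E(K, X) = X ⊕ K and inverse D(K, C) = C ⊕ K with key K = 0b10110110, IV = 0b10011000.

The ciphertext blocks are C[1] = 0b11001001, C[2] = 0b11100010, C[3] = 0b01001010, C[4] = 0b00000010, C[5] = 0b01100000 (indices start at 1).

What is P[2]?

P[2] = 0b10011101

CBC decryption: P_i = D(K, C_i) ⊕ C_{i−1}, with C_{0} = IV.
P[2]: D(K, 0b11100010) = 0b01010100; 0b01010100 ⊕ 0b11001001 = 0b10011101.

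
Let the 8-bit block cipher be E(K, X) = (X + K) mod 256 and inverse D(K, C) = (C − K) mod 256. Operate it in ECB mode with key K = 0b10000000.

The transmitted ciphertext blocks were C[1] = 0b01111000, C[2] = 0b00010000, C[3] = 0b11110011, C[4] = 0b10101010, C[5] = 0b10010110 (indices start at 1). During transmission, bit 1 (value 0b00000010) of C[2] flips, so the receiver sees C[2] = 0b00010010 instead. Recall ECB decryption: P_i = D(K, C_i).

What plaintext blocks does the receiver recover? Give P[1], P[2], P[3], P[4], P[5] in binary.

P[1] = 0b11111000, P[2] = 0b10010010, P[3] = 0b01110011, P[4] = 0b00101010, P[5] = 0b00010110

Only C[2] changed, to 0b00010010. In ECB, a change in C_i affects only P_i. Decrypting the received ciphertext:
P[1]: D(K, 0b01111000) = 0b11111000.
P[2]: D(K, 0b00010010) = 0b10010010.
P[3]: D(K, 0b11110011) = 0b01110011.
P[4]: D(K, 0b10101010) = 0b00101010.
P[5]: D(K, 0b10010110) = 0b00010110.
Blocks that differ from the original plaintext: P[2].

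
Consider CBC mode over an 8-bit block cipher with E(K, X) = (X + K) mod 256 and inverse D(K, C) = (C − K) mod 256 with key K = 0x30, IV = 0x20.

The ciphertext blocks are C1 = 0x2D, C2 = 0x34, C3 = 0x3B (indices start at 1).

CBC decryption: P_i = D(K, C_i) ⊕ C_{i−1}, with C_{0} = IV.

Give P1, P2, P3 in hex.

P1: D(K, 0x2D) = 0xFD; 0xFD ⊕ 0x20 = 0xDD.
P2: D(K, 0x34) = 0x04; 0x04 ⊕ 0x2D = 0x29.
P3: D(K, 0x3B) = 0x0B; 0x0B ⊕ 0x34 = 0x3F.

P1 = 0xDD, P2 = 0x29, P3 = 0x3F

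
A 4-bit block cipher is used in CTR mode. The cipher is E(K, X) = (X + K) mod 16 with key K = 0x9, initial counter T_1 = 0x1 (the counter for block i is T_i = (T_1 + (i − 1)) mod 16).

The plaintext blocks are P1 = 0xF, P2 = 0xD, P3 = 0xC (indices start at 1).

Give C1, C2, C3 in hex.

C1 = 0x5, C2 = 0x6, C3 = 0x0

CTR encryption: S_i = E(K, T_i) where T_i is the counter for block i; C_i = P_i ⊕ S_i.
C1: T = 0x1, S = E(K, T) = 0xA; 0xF ⊕ 0xA = 0x5.
C2: T = 0x2, S = E(K, T) = 0xB; 0xD ⊕ 0xB = 0x6.
C3: T = 0x3, S = E(K, T) = 0xC; 0xC ⊕ 0xC = 0x0.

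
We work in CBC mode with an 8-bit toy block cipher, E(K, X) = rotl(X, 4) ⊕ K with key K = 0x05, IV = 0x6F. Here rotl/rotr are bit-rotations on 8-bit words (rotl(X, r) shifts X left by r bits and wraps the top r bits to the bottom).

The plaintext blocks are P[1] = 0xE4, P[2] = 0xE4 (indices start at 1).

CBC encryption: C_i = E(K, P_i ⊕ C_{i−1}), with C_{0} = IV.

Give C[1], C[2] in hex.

C[1]: P[1] ⊕ 0x6F = 0x8B; E(K, 0x8B) = 0xBD.
C[2]: P[2] ⊕ 0xBD = 0x59; E(K, 0x59) = 0x90.

C[1] = 0xBD, C[2] = 0x90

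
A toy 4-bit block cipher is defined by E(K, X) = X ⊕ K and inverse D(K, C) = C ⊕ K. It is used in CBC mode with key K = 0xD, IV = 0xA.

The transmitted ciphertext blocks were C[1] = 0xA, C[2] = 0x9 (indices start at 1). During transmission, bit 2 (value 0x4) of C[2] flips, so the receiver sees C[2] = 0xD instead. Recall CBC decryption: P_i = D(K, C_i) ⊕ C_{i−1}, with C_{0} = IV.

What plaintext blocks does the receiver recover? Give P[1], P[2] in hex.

P[1] = 0xD, P[2] = 0xA

Only C[2] changed, to 0xD. In CBC, a change in C_i garbles P_i and flips the same bit in P_{i+1}. Decrypting the received ciphertext:
P[1]: D(K, 0xA) = 0x7; 0x7 ⊕ 0xA = 0xD.
P[2]: D(K, 0xD) = 0x0; 0x0 ⊕ 0xA = 0xA.
Blocks that differ from the original plaintext: P[2].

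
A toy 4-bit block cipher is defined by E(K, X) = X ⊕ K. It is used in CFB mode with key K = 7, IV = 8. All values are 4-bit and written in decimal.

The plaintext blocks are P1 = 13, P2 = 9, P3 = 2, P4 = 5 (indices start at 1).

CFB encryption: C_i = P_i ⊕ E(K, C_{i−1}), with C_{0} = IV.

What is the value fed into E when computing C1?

8

C1: E(K, 8) = 15; 13 ⊕ 15 = 2.
So the input to E for block 1 is 8.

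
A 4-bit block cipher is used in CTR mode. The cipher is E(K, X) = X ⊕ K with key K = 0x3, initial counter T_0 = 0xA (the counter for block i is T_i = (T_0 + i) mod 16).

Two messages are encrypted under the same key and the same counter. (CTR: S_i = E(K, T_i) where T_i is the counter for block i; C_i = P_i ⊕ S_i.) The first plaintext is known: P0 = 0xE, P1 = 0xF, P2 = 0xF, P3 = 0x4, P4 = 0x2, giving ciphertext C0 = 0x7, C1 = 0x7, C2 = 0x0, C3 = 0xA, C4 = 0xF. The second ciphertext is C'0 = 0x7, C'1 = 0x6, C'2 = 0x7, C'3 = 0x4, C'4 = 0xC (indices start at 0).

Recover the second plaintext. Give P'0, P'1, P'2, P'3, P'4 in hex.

P'0 = 0xE, P'1 = 0xE, P'2 = 0x8, P'3 = 0xA, P'4 = 0x1

In CTR with a reused counter, both messages share the same keystream S_i, so C_i ⊕ C'_i = P_i ⊕ P'_i and thus P'_i = P_i ⊕ C_i ⊕ C'_i.
P'0: 0xE ⊕ 0x7 ⊕ 0x7 = 0xE.
P'1: 0xF ⊕ 0x7 ⊕ 0x6 = 0xE.
P'2: 0xF ⊕ 0x0 ⊕ 0x7 = 0x8.
P'3: 0x4 ⊕ 0xA ⊕ 0x4 = 0xA.
P'4: 0x2 ⊕ 0xF ⊕ 0xC = 0x1.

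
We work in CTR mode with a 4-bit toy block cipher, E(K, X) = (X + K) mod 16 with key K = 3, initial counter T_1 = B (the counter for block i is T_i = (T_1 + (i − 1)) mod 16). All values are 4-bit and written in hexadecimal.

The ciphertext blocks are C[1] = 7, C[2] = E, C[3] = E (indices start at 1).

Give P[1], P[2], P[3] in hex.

P[1] = 9, P[2] = 1, P[3] = E

CTR decryption: S_i = E(K, T_i) where T_i is the counter for block i; P_i = C_i ⊕ S_i.
P[1]: T = B, S = E(K, T) = E; 7 ⊕ E = 9.
P[2]: T = C, S = E(K, T) = F; E ⊕ F = 1.
P[3]: T = D, S = E(K, T) = 0; E ⊕ 0 = E.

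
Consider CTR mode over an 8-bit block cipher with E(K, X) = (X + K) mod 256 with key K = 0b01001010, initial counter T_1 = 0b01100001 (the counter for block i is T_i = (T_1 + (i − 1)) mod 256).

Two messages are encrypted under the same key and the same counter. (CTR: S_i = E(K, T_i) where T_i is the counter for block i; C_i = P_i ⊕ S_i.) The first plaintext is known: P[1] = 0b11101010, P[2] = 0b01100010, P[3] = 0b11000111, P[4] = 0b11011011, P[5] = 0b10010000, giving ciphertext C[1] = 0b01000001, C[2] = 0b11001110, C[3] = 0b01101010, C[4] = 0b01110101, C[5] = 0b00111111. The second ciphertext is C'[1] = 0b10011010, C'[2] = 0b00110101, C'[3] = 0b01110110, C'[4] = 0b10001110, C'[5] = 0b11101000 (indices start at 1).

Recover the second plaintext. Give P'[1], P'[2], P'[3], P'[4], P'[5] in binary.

P'[1] = 0b00110001, P'[2] = 0b10011001, P'[3] = 0b11011011, P'[4] = 0b00100000, P'[5] = 0b01000111

In CTR with a reused counter, both messages share the same keystream S_i, so C_i ⊕ C'_i = P_i ⊕ P'_i and thus P'_i = P_i ⊕ C_i ⊕ C'_i.
P'[1]: 0b11101010 ⊕ 0b01000001 ⊕ 0b10011010 = 0b00110001.
P'[2]: 0b01100010 ⊕ 0b11001110 ⊕ 0b00110101 = 0b10011001.
P'[3]: 0b11000111 ⊕ 0b01101010 ⊕ 0b01110110 = 0b11011011.
P'[4]: 0b11011011 ⊕ 0b01110101 ⊕ 0b10001110 = 0b00100000.
P'[5]: 0b10010000 ⊕ 0b00111111 ⊕ 0b11101000 = 0b01000111.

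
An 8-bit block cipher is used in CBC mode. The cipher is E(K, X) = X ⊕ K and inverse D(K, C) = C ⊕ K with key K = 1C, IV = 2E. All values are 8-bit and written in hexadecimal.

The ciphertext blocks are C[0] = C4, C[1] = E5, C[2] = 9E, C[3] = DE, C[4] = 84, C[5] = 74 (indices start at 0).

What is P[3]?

P[3] = 5C

CBC decryption: P_i = D(K, C_i) ⊕ C_{i−1}, with C_{−1} = IV.
P[3]: D(K, DE) = C2; C2 ⊕ 9E = 5C.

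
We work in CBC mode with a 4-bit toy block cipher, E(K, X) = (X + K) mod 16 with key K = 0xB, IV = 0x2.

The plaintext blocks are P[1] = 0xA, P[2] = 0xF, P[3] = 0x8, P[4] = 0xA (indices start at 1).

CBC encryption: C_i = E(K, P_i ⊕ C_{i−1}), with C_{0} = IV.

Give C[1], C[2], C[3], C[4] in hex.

C[1] = 0x3, C[2] = 0x7, C[3] = 0xA, C[4] = 0xB

C[1]: P[1] ⊕ 0x2 = 0x8; E(K, 0x8) = 0x3.
C[2]: P[2] ⊕ 0x3 = 0xC; E(K, 0xC) = 0x7.
C[3]: P[3] ⊕ 0x7 = 0xF; E(K, 0xF) = 0xA.
C[4]: P[4] ⊕ 0xA = 0x0; E(K, 0x0) = 0xB.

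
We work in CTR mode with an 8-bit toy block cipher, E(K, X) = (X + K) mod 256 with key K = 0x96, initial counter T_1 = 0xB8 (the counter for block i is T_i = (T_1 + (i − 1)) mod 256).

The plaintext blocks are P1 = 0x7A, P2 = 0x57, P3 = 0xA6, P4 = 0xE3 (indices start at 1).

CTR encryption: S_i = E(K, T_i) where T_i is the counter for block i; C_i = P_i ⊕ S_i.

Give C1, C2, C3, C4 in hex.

C1: T = 0xB8, S = E(K, T) = 0x4E; 0x7A ⊕ 0x4E = 0x34.
C2: T = 0xB9, S = E(K, T) = 0x4F; 0x57 ⊕ 0x4F = 0x18.
C3: T = 0xBA, S = E(K, T) = 0x50; 0xA6 ⊕ 0x50 = 0xF6.
C4: T = 0xBB, S = E(K, T) = 0x51; 0xE3 ⊕ 0x51 = 0xB2.

C1 = 0x34, C2 = 0x18, C3 = 0xF6, C4 = 0xB2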